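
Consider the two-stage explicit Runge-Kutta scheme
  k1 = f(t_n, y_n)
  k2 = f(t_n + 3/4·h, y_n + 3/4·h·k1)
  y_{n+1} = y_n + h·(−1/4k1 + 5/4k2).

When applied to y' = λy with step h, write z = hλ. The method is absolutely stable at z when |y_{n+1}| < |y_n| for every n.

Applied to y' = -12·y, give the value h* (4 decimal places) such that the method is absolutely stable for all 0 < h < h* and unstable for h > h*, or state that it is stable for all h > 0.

Test eqn y'=λy, z=hλ:
  k1=λy_n ⇒ h·k1=z·y_n;  k2=λ(1+3/4z)y_n ⇒ h·k2=z(1+3/4z)y_n
  y_{n+1}/y_n = 1 − 1/4z + 5/4z(1+3/4z) = 1 + z + 15/16z²
  ⇒ R(z) = 1 + z + 15/16z².

Solve |R(x)|<1 on ℝ⁻.
x=-1.65: |R|=1.9023
R=1: x+15/16x²=0 ⇒ x=−16/15=-1.0667; min R=1−1/(4·15/16)=0.7333>−1
Confirm numerically:
  x=-0.710: |R|=0.76259 <1
  x=-0.498: |R|=0.73450 <1
  x=-0.486: |R|=0.73543 <1
  x=-1.546: |R|=1.69473 >1
  x=-1.478: |R|=1.56995 >1
  x=-1.383: |R|=1.41015 >1
Stable set (-1.0667, 0).

(-1.0667,0); λ=-12 ⇒ h* = (16/15)/12 = 0.0889.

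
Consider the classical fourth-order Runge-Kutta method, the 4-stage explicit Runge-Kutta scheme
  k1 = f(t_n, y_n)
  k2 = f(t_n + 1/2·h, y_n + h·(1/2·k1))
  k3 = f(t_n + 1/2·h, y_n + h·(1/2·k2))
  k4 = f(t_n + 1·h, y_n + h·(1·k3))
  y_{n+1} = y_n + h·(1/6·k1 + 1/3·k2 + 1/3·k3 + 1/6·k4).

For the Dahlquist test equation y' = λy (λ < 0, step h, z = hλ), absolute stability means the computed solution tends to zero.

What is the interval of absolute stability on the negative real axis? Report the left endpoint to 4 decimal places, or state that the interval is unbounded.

z∈(-2.7853,0).

On y'=λy, z=hλ:
  order 4, 4-stage ⇒ R(z)=1+z+z^2/2+z^3/6+z^4/24
  (e.g. R(-1.43)=0.27932, |R|=0.27932)

Boundary: |R(x)|=1, x<0.
x=-1.43: |R|=0.2793
|R(-3.04)|=1.4570 |R(-2.91)|=1.2049 |R(-2.51)|=0.6583
Bisect:
  x_lo=-3.6559 |R|=3.3265  x_hi=-0.2499 |R|=0.7789
  mid=-1.95292 |R|=0.31873 →hi
  mid=-2.80443 |R|=1.02924 →lo
  mid=-2.37868 |R|=0.54116 →hi
  mid=-2.59155 |R|=0.74509 →hi
  mid=-2.69799 |R|=0.87616 →hi
  mid=-2.75121 |R|=0.94982 →hi
  mid=-2.77782 |R|=0.98879 →hi
  mid=-2.79113 |R|=1.00883 →lo
  ...
  [-2.78530,-2.78510] ⇒ x*=-2.7853
Stable set (-2.7853, 0).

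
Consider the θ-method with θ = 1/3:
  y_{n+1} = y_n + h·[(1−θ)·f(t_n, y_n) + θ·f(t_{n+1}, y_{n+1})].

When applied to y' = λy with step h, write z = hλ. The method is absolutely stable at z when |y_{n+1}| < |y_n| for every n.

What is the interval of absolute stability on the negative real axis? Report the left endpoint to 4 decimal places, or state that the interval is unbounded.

Set f=λy, z=hλ:
  y_{n+1} = y_n + z·[2/3·y_n + 1/3·y_{n+1}] ⇒ (1 − 1/3z)y_{n+1} = (1 + 2/3z)y_n
  so R(z) = (1 + 2/3z)/(1 − 1/3z).

Need |R(x)|<1, x<0.
x=-0.98: |R|=0.2613
R=−1: 1+2/3x = −1+1/3x ⇒ -1/3x=2 ⇒ x=2/(-1/3)=-6.0000
Confirm numerically:
  x=-4.278: |R|=0.76340 <1
  x=-4.225: |R|=0.75433 <1
  x=-2.825: |R|=0.45494 <1
  x=-2.637: |R|=0.40341 <1
  x=-6.125: |R|=1.01370 >1
  x=-6.067: |R|=1.00739 >1
Interval (-6.0000, 0).

z∈(-6.0000,0).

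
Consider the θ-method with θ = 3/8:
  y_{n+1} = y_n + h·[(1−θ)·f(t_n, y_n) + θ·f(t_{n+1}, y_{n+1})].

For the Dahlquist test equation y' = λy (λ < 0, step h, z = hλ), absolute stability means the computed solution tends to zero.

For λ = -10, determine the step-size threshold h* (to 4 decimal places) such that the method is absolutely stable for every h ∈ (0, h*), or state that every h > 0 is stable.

(-8.0000,0); λ=-10 ⇒ h* = (8)/10 = 0.8000.

With y'=λy (z=hλ):
  y_{n+1} = y_n + z·[5/8·y_n + 3/8·y_{n+1}] ⇒ (1 − 3/8z)y_{n+1} = (1 + 5/8z)y_n
  Hence R(z) = (1 + 5/8z)/(1 − 3/8z).

Boundary: |R(x)|=1, x<0.
x=-1.4: |R|=0.0820
R=−1: 1+5/8x = −1+3/8x ⇒ -1/4x=2 ⇒ x=2/(-1/4)=-8.0000
Confirm numerically:
  x=-6.814: |R|=0.91660 <1
  x=-5.291: |R|=0.77305 <1
  x=-5.001: |R|=0.73925 <1
  x=-4.172: |R|=0.62683 <1
  x=-8.503: |R|=1.03002 >1
  x=-8.137: |R|=1.00845 >1
Stable set (-8.0000, 0).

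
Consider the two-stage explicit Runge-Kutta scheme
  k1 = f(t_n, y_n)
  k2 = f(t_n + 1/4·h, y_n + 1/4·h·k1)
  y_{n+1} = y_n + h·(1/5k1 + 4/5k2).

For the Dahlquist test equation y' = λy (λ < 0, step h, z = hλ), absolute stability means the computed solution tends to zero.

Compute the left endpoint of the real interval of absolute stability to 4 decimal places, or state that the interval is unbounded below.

z* = -5.0000.

On y'=λy, z=hλ:
  k1=λy_n ⇒ h·k1=z·y_n;  k2=λ(1+1/4z)y_n ⇒ h·k2=z(1+1/4z)y_n
  y_{n+1}/y_n = 1 + 1/5z + 4/5z(1+1/4z) = 1 + z + 1/5z²
  so R(z) = 1 + z + 1/5z².

Solve |R(x)|<1 on ℝ⁻.
x=-0.82: |R|=0.3145
R=1: x+1/5x²=0 ⇒ x=−5=-5.0000; min R=1−1/(4·1/5)=-0.2500>−1
Confirm numerically:
  x=-4.777: |R|=0.78695 <1
  x=-4.558: |R|=0.59707 <1
  x=-2.908: |R|=0.21671 <1
  x=-2.683: |R|=0.24330 <1
  x=-5.432: |R|=1.46932 >1
  x=-5.412: |R|=1.44595 >1
  x=-5.066: |R|=1.06687 >1
Stable set (-5.0000, 0).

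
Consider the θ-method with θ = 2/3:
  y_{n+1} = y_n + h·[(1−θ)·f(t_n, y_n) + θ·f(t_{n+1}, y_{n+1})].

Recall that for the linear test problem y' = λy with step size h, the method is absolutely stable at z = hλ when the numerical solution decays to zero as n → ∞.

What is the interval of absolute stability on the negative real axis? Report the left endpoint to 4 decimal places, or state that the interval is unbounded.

(−∞, 0) — no finite endpoint.

With y'=λy (z=hλ):
  y_{n+1} = y_n + z·[1/3·y_n + 2/3·y_{n+1}] ⇒ (1 − 2/3z)y_{n+1} = (1 + 1/3z)y_n
  ⇒ R(z) = (1 + 1/3z)/(1 − 2/3z).

Boundary: |R(x)|=1, x<0.
x=-0.37: |R|=0.7032
x=-2: |R|=0.1429
x=-10: |R|=0.3043
x=-100: |R|=0.4778
θ=2/3≥1/2 ⇒ |1+1/3x|<|1−2/3x| ∀x<0 ⇒ stable on all of ℝ⁻.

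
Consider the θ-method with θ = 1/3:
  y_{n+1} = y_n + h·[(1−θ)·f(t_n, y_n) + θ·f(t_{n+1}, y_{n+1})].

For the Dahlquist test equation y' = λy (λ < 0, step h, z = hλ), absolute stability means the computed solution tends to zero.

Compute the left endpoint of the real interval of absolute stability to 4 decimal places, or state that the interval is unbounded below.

left endpoint -6.0000.

Test eqn y'=λy, z=hλ:
  y_{n+1} = y_n + z·[2/3·y_n + 1/3·y_{n+1}] ⇒ (1 − 1/3z)y_{n+1} = (1 + 2/3z)y_n
  R(z) = (1 + 2/3z)/(1 − 1/3z).

Solve |R(x)|<1 on ℝ⁻.
x=-0.71: |R|=0.4259
R=−1: 1+2/3x = −1+1/3x ⇒ -1/3x=2 ⇒ x=2/(-1/3)=-6.0000
Confirm numerically:
  x=-5.410: |R|=0.92985 <1
  x=-3.902: |R|=0.69603 <1
  x=-2.920: |R|=0.47973 <1
  x=-2.682: |R|=0.41605 <1
  x=-6.469: |R|=1.04953 >1
  x=-6.373: |R|=1.03980 >1
Interval (-6.0000, 0).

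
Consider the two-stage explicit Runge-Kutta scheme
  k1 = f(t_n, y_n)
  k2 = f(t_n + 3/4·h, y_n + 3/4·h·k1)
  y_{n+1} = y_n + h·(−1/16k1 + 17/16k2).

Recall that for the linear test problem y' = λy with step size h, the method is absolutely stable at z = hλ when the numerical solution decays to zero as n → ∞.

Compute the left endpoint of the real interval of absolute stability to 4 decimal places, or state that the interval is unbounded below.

z* = -1.2549.

Set f=λy, z=hλ:
  k1=λy_n ⇒ h·k1=z·y_n;  k2=λ(1+3/4z)y_n ⇒ h·k2=z(1+3/4z)y_n
  y_{n+1}/y_n = 1 − 1/16z + 17/16z(1+3/4z) = 1 + z + 51/64z²
  R(z) = 1 + z + 51/64z².

Boundary: |R(x)|=1, x<0.
x=-0.97: |R|=0.7798
R=1: x+51/64x²=0 ⇒ x=−64/51=-1.2549; min R=1−1/(4·51/64)=0.6863>−1
Confirm numerically:
  x=-1.232: |R|=0.97752 <1
  x=-1.041: |R|=0.82256 <1
  x=-0.691: |R|=0.68949 <1
  x=-1.851: |R|=1.87925 >1
  x=-1.452: |R|=1.22805 >1
Stable set (-1.2549, 0).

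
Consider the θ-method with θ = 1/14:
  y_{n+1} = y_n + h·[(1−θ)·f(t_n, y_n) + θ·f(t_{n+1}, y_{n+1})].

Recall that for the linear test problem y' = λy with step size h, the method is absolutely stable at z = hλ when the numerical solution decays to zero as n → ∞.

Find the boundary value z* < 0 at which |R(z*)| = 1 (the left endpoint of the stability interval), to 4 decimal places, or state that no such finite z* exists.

Test eqn y'=λy, z=hλ:
  y_{n+1} = y_n + z·[13/14·y_n + 1/14·y_{n+1}] ⇒ (1 − 1/14z)y_{n+1} = (1 + 13/14z)y_n
  ⇒ R(z) = (1 + 13/14z)/(1 − 1/14z).

Solve |R(x)|<1 on ℝ⁻.
x=-0.85: |R|=0.1987
R=−1: 1+13/14x = −1+1/14x ⇒ -6/7x=2 ⇒ x=2/(-6/7)=-2.3333
Confirm numerically:
  x=-1.837: |R|=0.62392 <1
  x=-1.178: |R|=0.08657 <1
  x=-1.142: |R|=0.05587 <1
  x=-2.781: |R|=1.32012 >1
  x=-2.478: |R|=1.10535 >1
  x=-2.355: |R|=1.01590 >1
So |R|<1 on (-2.3333, 0).

z* = -2.3333.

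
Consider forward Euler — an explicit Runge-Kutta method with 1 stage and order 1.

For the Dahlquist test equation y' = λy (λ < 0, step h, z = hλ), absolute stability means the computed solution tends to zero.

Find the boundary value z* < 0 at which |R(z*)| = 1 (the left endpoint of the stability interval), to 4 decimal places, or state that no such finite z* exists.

With y'=λy (z=hλ):
  order 1, 1-stage ⇒ R(z)=1+z
  (e.g. R(-1.12)=-0.12000, |R|=0.12000)

Find x<0 with |R(x)|<1.
x=-1.12: |R|=0.1200
|R(-2.37)|=1.3700 |R(-1.78)|=0.7800 |R(-1.39)|=0.3900
Bisect:
  x_lo=-2.6926 |R|=1.6926  x_hi=-0.1319 |R|=0.8681
  mid=-1.41223 |R|=0.41223 →hi
  mid=-2.05240 |R|=1.05240 →lo
  mid=-1.73231 |R|=0.73231 →hi
  mid=-1.89235 |R|=0.89235 →hi
  mid=-1.97238 |R|=0.97238 →hi
  mid=-2.01239 |R|=1.01239 →lo
  mid=-1.99238 |R|=0.99238 →hi
  mid=-2.00238 |R|=1.00238 →lo
  ...
  [-2.00004,-1.99988] ⇒ x*=-2.0000
Interval (-2.0000, 0).

z* = -2.0000.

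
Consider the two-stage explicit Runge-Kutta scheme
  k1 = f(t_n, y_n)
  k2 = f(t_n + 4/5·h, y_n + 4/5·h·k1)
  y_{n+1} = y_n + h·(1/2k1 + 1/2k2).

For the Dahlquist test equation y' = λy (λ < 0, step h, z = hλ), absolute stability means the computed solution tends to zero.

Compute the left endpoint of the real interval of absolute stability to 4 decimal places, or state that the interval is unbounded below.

z* = -2.5000.

Test eqn y'=λy, z=hλ:
  k1=λy_n ⇒ h·k1=z·y_n;  k2=λ(1+4/5z)y_n ⇒ h·k2=z(1+4/5z)y_n
  y_{n+1}/y_n = 1 + 1/2z + 1/2z(1+4/5z) = 1 + z + 2/5z²
  R(z) = 1 + z + 2/5z².

Solve |R(x)|<1 on ℝ⁻.
x=-0.54: |R|=0.5766
R=1: x+2/5x²=0 ⇒ x=−5/2=-2.5000; min R=1−1/(4·2/5)=0.3750>−1
Confirm numerically:
  x=-2.400: |R|=0.90400 <1
  x=-2.033: |R|=0.62024 <1
  x=-1.615: |R|=0.42829 <1
  x=-2.911: |R|=1.47857 >1
  x=-2.760: |R|=1.28704 >1
Stable set (-2.5000, 0).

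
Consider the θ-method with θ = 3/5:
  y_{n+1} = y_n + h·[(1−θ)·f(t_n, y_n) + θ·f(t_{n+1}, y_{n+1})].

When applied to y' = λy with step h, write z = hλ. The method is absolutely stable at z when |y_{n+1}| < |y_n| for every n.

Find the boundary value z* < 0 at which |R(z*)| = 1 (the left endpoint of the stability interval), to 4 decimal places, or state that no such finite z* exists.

interval (−∞, 0).

With y'=λy (z=hλ):
  y_{n+1} = y_n + z·[2/5·y_n + 3/5·y_{n+1}] ⇒ (1 − 3/5z)y_{n+1} = (1 + 2/5z)y_n
  R(z) = (1 + 2/5z)/(1 − 3/5z).

Boundary: |R(x)|=1, x<0.
x=-1.5: |R|=0.2105
x=-2: |R|=0.0909
x=-10: |R|=0.4286
x=-100: |R|=0.6393
θ=3/5≥1/2 ⇒ |1+2/5x|<|1−3/5x| ∀x<0 ⇒ stable on all of ℝ⁻.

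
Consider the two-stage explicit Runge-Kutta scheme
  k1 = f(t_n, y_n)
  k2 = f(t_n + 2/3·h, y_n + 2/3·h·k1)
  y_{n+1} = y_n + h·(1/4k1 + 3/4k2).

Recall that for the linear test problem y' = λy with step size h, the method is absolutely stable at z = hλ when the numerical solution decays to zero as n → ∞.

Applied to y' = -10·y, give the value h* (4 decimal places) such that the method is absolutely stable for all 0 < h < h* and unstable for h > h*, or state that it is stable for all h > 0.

With y'=λy (z=hλ):
  k1=λy_n ⇒ h·k1=z·y_n;  k2=λ(1+2/3z)y_n ⇒ h·k2=z(1+2/3z)y_n
  y_{n+1}/y_n = 1 + 1/4z + 3/4z(1+2/3z) = 1 + z + 1/2z²
  so R(z) = 1 + z + 1/2z².

Solve |R(x)|<1 on ℝ⁻.
x=-1.46: |R|=0.6058
R=1: x+1/2x²=0 ⇒ x=−2=-2.0000; min R=1−1/(4·1/2)=0.5000>−1
Confirm numerically:
  x=-1.854: |R|=0.86466 <1
  x=-1.331: |R|=0.55478 <1
  x=-0.914: |R|=0.50370 <1
  x=-2.561: |R|=1.71836 >1
  x=-2.472: |R|=1.58339 >1
  x=-2.399: |R|=1.47860 >1
So |R|<1 on (-2.0000, 0).

(-2.0000,0); λ=-10 ⇒ h* = (2)/10 = 0.2000.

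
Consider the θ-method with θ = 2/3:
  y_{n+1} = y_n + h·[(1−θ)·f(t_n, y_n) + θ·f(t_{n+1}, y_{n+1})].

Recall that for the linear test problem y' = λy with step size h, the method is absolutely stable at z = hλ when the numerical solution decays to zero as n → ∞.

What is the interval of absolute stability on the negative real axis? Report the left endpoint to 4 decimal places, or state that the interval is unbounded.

Test eqn y'=λy, z=hλ:
  y_{n+1} = y_n + z·[1/3·y_n + 2/3·y_{n+1}] ⇒ (1 − 2/3z)y_{n+1} = (1 + 1/3z)y_n
  R(z) = (1 + 1/3z)/(1 − 2/3z).

Need |R(x)|<1, x<0.
x=-1.6: |R|=0.2258
x=-2: |R|=0.1429
x=-10: |R|=0.3043
x=-100: |R|=0.4778
θ=2/3≥1/2 ⇒ |1+1/3x|<|1−2/3x| ∀x<0 ⇒ stable on all of ℝ⁻.

unbounded; (−∞, 0).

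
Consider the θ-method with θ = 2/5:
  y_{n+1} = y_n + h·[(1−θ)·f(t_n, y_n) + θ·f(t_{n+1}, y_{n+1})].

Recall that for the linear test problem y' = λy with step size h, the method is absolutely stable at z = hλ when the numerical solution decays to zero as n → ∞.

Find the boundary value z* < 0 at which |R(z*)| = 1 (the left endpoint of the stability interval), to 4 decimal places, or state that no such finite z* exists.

left endpoint -10.0000.

With y'=λy (z=hλ):
  y_{n+1} = y_n + z·[3/5·y_n + 2/5·y_{n+1}] ⇒ (1 − 2/5z)y_{n+1} = (1 + 3/5z)y_n
  R(z) = (1 + 3/5z)/(1 − 2/5z).

Boundary: |R(x)|=1, x<0.
x=-1.06: |R|=0.2556
R=−1: 1+3/5x = −1+2/5x ⇒ -1/5x=2 ⇒ x=2/(-1/5)=-10.0000
Confirm numerically:
  x=-9.681: |R|=0.98691 <1
  x=-5.607: |R|=0.72906 <1
  x=-5.508: |R|=0.71953 <1
  x=-4.667: |R|=0.62795 <1
  x=-10.513: |R|=1.01971 >1
  x=-10.362: |R|=1.01407 >1
So |R|<1 on (-10.0000, 0).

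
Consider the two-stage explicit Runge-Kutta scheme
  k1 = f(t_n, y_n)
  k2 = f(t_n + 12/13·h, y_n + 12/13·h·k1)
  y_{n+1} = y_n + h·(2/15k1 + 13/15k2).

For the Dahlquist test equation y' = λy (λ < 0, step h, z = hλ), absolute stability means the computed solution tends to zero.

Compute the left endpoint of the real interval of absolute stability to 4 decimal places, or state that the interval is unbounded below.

z* = -1.2500.

Set f=λy, z=hλ:
  k1=λy_n ⇒ h·k1=z·y_n;  k2=λ(1+12/13z)y_n ⇒ h·k2=z(1+12/13z)y_n
  y_{n+1}/y_n = 1 + 2/15z + 13/15z(1+12/13z) = 1 + z + 4/5z²
  R(z) = 1 + z + 4/5z².

Need |R(x)|<1, x<0.
x=-1.47: |R|=1.2587
R=1: x+4/5x²=0 ⇒ x=−5/4=-1.2500; min R=1−1/(4·4/5)=0.6875>−1
Confirm numerically:
  x=-1.041: |R|=0.82594 <1
  x=-0.651: |R|=0.68804 <1
  x=-0.520: |R|=0.69632 <1
  x=-1.835: |R|=1.85878 >1
  x=-1.734: |R|=1.67140 >1
Stable set (-1.2500, 0).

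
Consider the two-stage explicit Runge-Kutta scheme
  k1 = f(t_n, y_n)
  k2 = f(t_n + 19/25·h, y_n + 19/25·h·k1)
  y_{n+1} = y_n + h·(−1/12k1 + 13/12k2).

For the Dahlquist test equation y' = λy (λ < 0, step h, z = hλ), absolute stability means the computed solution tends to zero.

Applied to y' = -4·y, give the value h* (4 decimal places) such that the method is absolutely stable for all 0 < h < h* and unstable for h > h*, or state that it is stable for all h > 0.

(-1.2146,0); λ=-4 ⇒ h* = (300/247)/4 = 0.3036.

On y'=λy, z=hλ:
  k1=λy_n ⇒ h·k1=z·y_n;  k2=λ(1+19/25z)y_n ⇒ h·k2=z(1+19/25z)y_n
  y_{n+1}/y_n = 1 − 1/12z + 13/12z(1+19/25z) = 1 + z + 247/300z²
  R(z) = 1 + z + 247/300z².

Find x<0 with |R(x)|<1.
x=-1.25: |R|=1.0365
R=1: x+247/300x²=0 ⇒ x=−300/247=-1.2146; min R=1−1/(4·247/300)=0.6964>−1
Confirm numerically:
  x=-0.951: |R|=0.79362 <1
  x=-0.912: |R|=0.77280 <1
  x=-0.753: |R|=0.71384 <1
  x=-0.701: |R|=0.70359 <1
  x=-1.687: |R|=1.65618 >1
  x=-1.486: |R|=1.33208 >1
  x=-1.299: |R|=1.09029 >1
So |R|<1 on (-1.2146, 0).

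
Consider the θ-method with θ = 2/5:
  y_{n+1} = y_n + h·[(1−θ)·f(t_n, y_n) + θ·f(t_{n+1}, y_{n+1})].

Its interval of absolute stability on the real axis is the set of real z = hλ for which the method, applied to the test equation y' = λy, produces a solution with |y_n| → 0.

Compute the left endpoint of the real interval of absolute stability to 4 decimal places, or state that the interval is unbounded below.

left endpoint -10.0000.

Set f=λy, z=hλ:
  y_{n+1} = y_n + z·[3/5·y_n + 2/5·y_{n+1}] ⇒ (1 − 2/5z)y_{n+1} = (1 + 3/5z)y_n
  R(z) = (1 + 3/5z)/(1 − 2/5z).

Boundary: |R(x)|=1, x<0.
x=-0.63: |R|=0.4968
R=−1: 1+3/5x = −1+2/5x ⇒ -1/5x=2 ⇒ x=2/(-1/5)=-10.0000
Confirm numerically:
  x=-9.353: |R|=0.97271 <1
  x=-5.671: |R|=0.73510 <1
  x=-5.660: |R|=0.73407 <1
  x=-4.216: |R|=0.56939 <1
  x=-10.255: |R|=1.01000 >1
  x=-10.057: |R|=1.00227 >1
  x=-10.029: |R|=1.00116 >1
Stable set (-10.0000, 0).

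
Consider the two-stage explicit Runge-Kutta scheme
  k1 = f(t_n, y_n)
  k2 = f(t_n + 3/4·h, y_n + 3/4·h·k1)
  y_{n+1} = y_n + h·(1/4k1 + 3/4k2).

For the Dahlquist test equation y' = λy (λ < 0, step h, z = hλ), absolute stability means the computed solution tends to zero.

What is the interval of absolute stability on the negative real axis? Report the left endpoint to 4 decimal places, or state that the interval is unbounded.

z∈(-1.7778,0).

Test eqn y'=λy, z=hλ:
  k1=λy_n ⇒ h·k1=z·y_n;  k2=λ(1+3/4z)y_n ⇒ h·k2=z(1+3/4z)y_n
  y_{n+1}/y_n = 1 + 1/4z + 3/4z(1+3/4z) = 1 + z + 9/16z²
  Hence R(z) = 1 + z + 9/16z².

Need |R(x)|<1, x<0.
x=-1.76: |R|=0.9824
R=1: x+9/16x²=0 ⇒ x=−16/9=-1.7778; min R=1−1/(4·9/16)=0.5556>−1
Confirm numerically:
  x=-1.523: |R|=0.78174 <1
  x=-1.267: |R|=0.63598 <1
  x=-1.219: |R|=0.61685 <1
  x=-1.902: |R|=1.13290 >1
  x=-1.828: |R|=1.05164 >1
Interval (-1.7778, 0).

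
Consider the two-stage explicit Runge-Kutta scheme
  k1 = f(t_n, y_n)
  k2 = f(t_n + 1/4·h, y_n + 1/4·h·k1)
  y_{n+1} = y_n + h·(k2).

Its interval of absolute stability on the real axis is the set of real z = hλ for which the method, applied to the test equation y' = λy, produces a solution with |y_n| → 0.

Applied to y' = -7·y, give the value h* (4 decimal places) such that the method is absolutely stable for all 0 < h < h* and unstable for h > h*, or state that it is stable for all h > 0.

On y'=λy, z=hλ:
  k1=λy_n ⇒ h·k1=z·y_n;  k2=λ(1+1/4z)y_n ⇒ h·k2=z(1+1/4z)y_n
  y_{n+1}/y_n = 1 + z(1+1/4z) = 1 + z + 1/4z²
  ⇒ R(z) = 1 + z + 1/4z².

Find x<0 with |R(x)|<1.
x=-0.88: |R|=0.3136
R=1: x+1/4x²=0 ⇒ x=−4=-4.0000; min R=1−1/(4·1/4)=0.0000>−1
Confirm numerically:
  x=-3.786: |R|=0.79745 <1
  x=-2.840: |R|=0.17640 <1
  x=-2.328: |R|=0.02690 <1
  x=-4.105: |R|=1.10776 >1
  x=-4.043: |R|=1.04346 >1
Stable set (-4.0000, 0).

(-4.0000,0); λ=-7 ⇒ h* = (4)/7 = 0.5714.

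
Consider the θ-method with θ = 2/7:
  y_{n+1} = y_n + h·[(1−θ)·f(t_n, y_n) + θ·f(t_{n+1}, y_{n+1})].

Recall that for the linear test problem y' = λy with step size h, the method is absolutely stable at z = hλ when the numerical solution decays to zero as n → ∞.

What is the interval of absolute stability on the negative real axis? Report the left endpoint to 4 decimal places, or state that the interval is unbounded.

z∈(-4.6667,0).

Set f=λy, z=hλ:
  y_{n+1} = y_n + z·[5/7·y_n + 2/7·y_{n+1}] ⇒ (1 − 2/7z)y_{n+1} = (1 + 5/7z)y_n
  so R(z) = (1 + 5/7z)/(1 − 2/7z).

Find x<0 with |R(x)|<1.
x=-1.11: |R|=0.1573
R=−1: 1+5/7x = −1+2/7x ⇒ -3/7x=2 ⇒ x=2/(-3/7)=-4.6667
Confirm numerically:
  x=-3.153: |R|=0.65873 <1
  x=-3.045: |R|=0.62834 <1
  x=-2.561: |R|=0.47888 <1
  x=-4.848: |R|=1.03258 >1
  x=-4.779: |R|=1.02035 >1
  x=-4.777: |R|=1.02000 >1
So |R|<1 on (-4.6667, 0).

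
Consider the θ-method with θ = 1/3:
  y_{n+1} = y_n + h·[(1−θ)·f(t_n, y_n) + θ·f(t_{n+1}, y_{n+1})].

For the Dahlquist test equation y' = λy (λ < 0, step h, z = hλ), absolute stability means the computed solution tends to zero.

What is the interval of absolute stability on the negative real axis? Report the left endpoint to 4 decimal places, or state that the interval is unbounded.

z∈(-6.0000,0).

Set f=λy, z=hλ:
  y_{n+1} = y_n + z·[2/3·y_n + 1/3·y_{n+1}] ⇒ (1 − 1/3z)y_{n+1} = (1 + 2/3z)y_n
  so R(z) = (1 + 2/3z)/(1 − 1/3z).

Find x<0 with |R(x)|<1.
x=-0.51: |R|=0.5641
R=−1: 1+2/3x = −1+1/3x ⇒ -1/3x=2 ⇒ x=2/(-1/3)=-6.0000
Confirm numerically:
  x=-5.393: |R|=0.92768 <1
  x=-5.053: |R|=0.88240 <1
  x=-2.762: |R|=0.43804 <1
  x=-6.444: |R|=1.04701 >1
  x=-6.173: |R|=1.01886 >1
So |R|<1 on (-6.0000, 0).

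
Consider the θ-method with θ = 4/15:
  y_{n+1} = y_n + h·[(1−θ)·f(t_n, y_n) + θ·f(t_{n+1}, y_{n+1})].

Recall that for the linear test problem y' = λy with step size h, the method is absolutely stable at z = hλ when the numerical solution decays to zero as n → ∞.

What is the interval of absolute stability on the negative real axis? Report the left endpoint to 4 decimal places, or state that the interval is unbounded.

(-4.2857, 0).

Set f=λy, z=hλ:
  y_{n+1} = y_n + z·[11/15·y_n + 4/15·y_{n+1}] ⇒ (1 − 4/15z)y_{n+1} = (1 + 11/15z)y_n
  ⇒ R(z) = (1 + 11/15z)/(1 − 4/15z).

Solve |R(x)|<1 on ℝ⁻.
x=-0.35: |R|=0.6799
R=−1: 1+11/15x = −1+4/15x ⇒ -7/15x=2 ⇒ x=2/(-7/15)=-4.2857
Confirm numerically:
  x=-3.800: |R|=0.88742 <1
  x=-3.249: |R|=0.74078 <1
  x=-2.464: |R|=0.48696 <1
  x=-4.785: |R|=1.10237 >1
  x=-4.599: |R|=1.06567 >1
Interval (-4.2857, 0).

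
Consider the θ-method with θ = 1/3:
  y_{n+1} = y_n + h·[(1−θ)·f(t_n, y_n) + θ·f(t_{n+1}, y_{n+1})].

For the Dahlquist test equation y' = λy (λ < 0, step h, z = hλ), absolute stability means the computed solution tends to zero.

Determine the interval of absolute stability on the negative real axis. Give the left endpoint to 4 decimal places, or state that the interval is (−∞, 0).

z∈(-6.0000,0).

On y'=λy, z=hλ:
  y_{n+1} = y_n + z·[2/3·y_n + 1/3·y_{n+1}] ⇒ (1 − 1/3z)y_{n+1} = (1 + 2/3z)y_n
  R(z) = (1 + 2/3z)/(1 − 1/3z).

Find x<0 with |R(x)|<1.
x=-1.58: |R|=0.0349
R=−1: 1+2/3x = −1+1/3x ⇒ -1/3x=2 ⇒ x=2/(-1/3)=-6.0000
Confirm numerically:
  x=-5.084: |R|=0.88669 <1
  x=-3.114: |R|=0.52797 <1
  x=-3.089: |R|=0.52192 <1
  x=-6.540: |R|=1.05660 >1
  x=-6.369: |R|=1.03939 >1
  x=-6.313: |R|=1.03361 >1
Interval (-6.0000, 0).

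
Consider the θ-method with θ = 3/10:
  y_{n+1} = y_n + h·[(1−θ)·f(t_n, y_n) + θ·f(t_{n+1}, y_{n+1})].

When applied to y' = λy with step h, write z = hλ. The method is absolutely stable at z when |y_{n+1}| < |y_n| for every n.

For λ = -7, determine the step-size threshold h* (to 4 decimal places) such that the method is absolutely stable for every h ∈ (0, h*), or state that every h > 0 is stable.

Set f=λy, z=hλ:
  y_{n+1} = y_n + z·[7/10·y_n + 3/10·y_{n+1}] ⇒ (1 − 3/10z)y_{n+1} = (1 + 7/10z)y_n
  ⇒ R(z) = (1 + 7/10z)/(1 − 3/10z).

Need |R(x)|<1, x<0.
x=-1.18: |R|=0.1285
R=−1: 1+7/10x = −1+3/10x ⇒ -2/5x=2 ⇒ x=2/(-2/5)=-5.0000
Confirm numerically:
  x=-4.148: |R|=0.84816 <1
  x=-3.620: |R|=0.73538 <1
  x=-2.707: |R|=0.49385 <1
  x=-5.418: |R|=1.06369 >1
  x=-5.395: |R|=1.06034 >1
Stable set (-5.0000, 0).

(-5.0000,0); λ=-7 ⇒ h* = (5)/7 = 0.7143.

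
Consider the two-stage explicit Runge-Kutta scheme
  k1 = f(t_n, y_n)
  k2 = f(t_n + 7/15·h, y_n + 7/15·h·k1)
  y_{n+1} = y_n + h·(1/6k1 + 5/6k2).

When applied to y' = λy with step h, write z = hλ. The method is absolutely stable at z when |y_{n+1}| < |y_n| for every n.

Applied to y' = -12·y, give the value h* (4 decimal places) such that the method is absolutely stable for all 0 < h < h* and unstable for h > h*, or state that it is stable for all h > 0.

(-2.5714,0); λ=-12 ⇒ h* = (18/7)/12 = 0.2143.

With y'=λy (z=hλ):
  k1=λy_n ⇒ h·k1=z·y_n;  k2=λ(1+7/15z)y_n ⇒ h·k2=z(1+7/15z)y_n
  y_{n+1}/y_n = 1 + 1/6z + 5/6z(1+7/15z) = 1 + z + 7/18z²
  so R(z) = 1 + z + 7/18z².

Need |R(x)|<1, x<0.
x=-0.53: |R|=0.5792
R=1: x+7/18x²=0 ⇒ x=−18/7=-2.5714; min R=1−1/(4·7/18)=0.3571>−1
Confirm numerically:
  x=-2.432: |R|=0.86813 <1
  x=-2.102: |R|=0.61627 <1
  x=-1.727: |R|=0.43287 <1
  x=-1.654: |R|=0.40989 <1
  x=-2.974: |R|=1.46560 >1
  x=-2.959: |R|=1.44599 >1
Stable set (-2.5714, 0).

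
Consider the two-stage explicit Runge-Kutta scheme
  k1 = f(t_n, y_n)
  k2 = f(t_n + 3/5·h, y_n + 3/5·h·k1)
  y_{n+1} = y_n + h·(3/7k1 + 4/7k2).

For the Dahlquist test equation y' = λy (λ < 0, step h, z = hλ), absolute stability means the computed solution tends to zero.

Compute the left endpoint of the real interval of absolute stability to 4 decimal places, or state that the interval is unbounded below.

Test eqn y'=λy, z=hλ:
  k1=λy_n ⇒ h·k1=z·y_n;  k2=λ(1+3/5z)y_n ⇒ h·k2=z(1+3/5z)y_n
  y_{n+1}/y_n = 1 + 3/7z + 4/7z(1+3/5z) = 1 + z + 12/35z²
  Hence R(z) = 1 + z + 12/35z².

Need |R(x)|<1, x<0.
x=-1.07: |R|=0.3225
R=1: x+12/35x²=0 ⇒ x=−35/12=-2.9167; min R=1−1/(4·12/35)=0.2708>−1
Confirm numerically:
  x=-2.340: |R|=0.53735 <1
  x=-2.171: |R|=0.44497 <1
  x=-1.894: |R|=0.33591 <1
  x=-1.447: |R|=0.27088 <1
  x=-3.404: |R|=1.56876 >1
  x=-3.197: |R|=1.30728 >1
  x=-3.120: |R|=1.21751 >1
Stable set (-2.9167, 0).

z* = -2.9167.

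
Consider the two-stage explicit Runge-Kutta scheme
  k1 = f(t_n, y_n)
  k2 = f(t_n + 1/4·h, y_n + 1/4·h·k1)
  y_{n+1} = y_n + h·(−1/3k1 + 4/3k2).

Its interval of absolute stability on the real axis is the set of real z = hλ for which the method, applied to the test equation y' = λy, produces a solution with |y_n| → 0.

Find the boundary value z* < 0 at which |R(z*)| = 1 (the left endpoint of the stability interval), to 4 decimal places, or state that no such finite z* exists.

z* = -3.0000.

On y'=λy, z=hλ:
  k1=λy_n ⇒ h·k1=z·y_n;  k2=λ(1+1/4z)y_n ⇒ h·k2=z(1+1/4z)y_n
  y_{n+1}/y_n = 1 − 1/3z + 4/3z(1+1/4z) = 1 + z + 1/3z²
  R(z) = 1 + z + 1/3z².

Solve |R(x)|<1 on ℝ⁻.
x=-0.31: |R|=0.7220
R=1: x+1/3x²=0 ⇒ x=−3=-3.0000; min R=1−1/(4·1/3)=0.2500>−1
Confirm numerically:
  x=-2.827: |R|=0.83698 <1
  x=-2.625: |R|=0.67188 <1
  x=-2.514: |R|=0.59273 <1
  x=-3.521: |R|=1.61148 >1
  x=-3.176: |R|=1.18633 >1
So |R|<1 on (-3.0000, 0).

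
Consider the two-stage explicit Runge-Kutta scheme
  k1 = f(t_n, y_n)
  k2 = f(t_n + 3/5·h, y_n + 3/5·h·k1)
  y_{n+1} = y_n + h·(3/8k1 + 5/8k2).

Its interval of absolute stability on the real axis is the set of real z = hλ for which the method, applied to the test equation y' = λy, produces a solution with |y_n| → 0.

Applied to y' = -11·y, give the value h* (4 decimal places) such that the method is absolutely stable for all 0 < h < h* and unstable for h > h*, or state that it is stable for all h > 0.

(-2.6667,0); λ=-11 ⇒ h* = (8/3)/11 = 0.2424.

With y'=λy (z=hλ):
  k1=λy_n ⇒ h·k1=z·y_n;  k2=λ(1+3/5z)y_n ⇒ h·k2=z(1+3/5z)y_n
  y_{n+1}/y_n = 1 + 3/8z + 5/8z(1+3/5z) = 1 + z + 3/8z²
  ⇒ R(z) = 1 + z + 3/8z².

Need |R(x)|<1, x<0.
x=-1.77: |R|=0.4048
R=1: x+3/8x²=0 ⇒ x=−8/3=-2.6667; min R=1−1/(4·3/8)=0.3333>−1
Confirm numerically:
  x=-2.459: |R|=0.80851 <1
  x=-2.417: |R|=0.77371 <1
  x=-1.878: |R|=0.44458 <1
  x=-1.207: |R|=0.33932 <1
  x=-3.187: |R|=1.62186 >1
  x=-2.952: |R|=1.31586 >1
  x=-2.701: |R|=1.03478 >1
Stable set (-2.6667, 0).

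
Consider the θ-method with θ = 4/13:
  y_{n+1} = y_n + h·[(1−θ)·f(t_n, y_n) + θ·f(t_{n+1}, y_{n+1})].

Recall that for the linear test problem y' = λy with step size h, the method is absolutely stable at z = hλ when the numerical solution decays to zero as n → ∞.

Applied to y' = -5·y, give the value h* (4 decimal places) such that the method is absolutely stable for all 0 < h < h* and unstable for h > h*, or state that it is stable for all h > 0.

Set f=λy, z=hλ:
  y_{n+1} = y_n + z·[9/13·y_n + 4/13·y_{n+1}] ⇒ (1 − 4/13z)y_{n+1} = (1 + 9/13z)y_n
  so R(z) = (1 + 9/13z)/(1 − 4/13z).

Solve |R(x)|<1 on ℝ⁻.
x=-1.29: |R|=0.0765
R=−1: 1+9/13x = −1+4/13x ⇒ -5/13x=2 ⇒ x=2/(-5/13)=-5.2000
Confirm numerically:
  x=-5.081: |R|=0.98215 <1
  x=-5.068: |R|=0.98016 <1
  x=-4.517: |R|=0.89008 <1
  x=-2.126: |R|=0.28525 <1
  x=-5.744: |R|=1.07561 >1
  x=-5.462: |R|=1.03759 >1
So |R|<1 on (-5.2000, 0).

(-5.2000,0); λ=-5 ⇒ h* = (26/5)/5 = 1.0400.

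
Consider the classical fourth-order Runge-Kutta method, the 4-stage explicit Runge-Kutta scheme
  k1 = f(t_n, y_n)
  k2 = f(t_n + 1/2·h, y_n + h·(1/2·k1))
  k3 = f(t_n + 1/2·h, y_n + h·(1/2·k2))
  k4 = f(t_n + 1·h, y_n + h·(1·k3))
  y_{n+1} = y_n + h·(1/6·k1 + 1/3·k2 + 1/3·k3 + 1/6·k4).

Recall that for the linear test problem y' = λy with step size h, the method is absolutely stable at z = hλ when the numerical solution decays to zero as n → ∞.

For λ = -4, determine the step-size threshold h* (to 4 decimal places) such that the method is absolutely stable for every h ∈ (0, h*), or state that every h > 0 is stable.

(-2.7853,0); λ=-4 ⇒ h* = 0.6963.

Set f=λy, z=hλ:
  order 4, 4-stage ⇒ R(z)=1+z+z^2/2+z^3/6+z^4/24
  (e.g. R(-1.48)=0.27481, |R|=0.27481)

Boundary: |R(x)|=1, x<0.
x=-1.48: |R|=0.2748
|R(-1.48)|=0.2748 |R(-1.18)|=0.3231 |R(-0.71)|=0.4930
Bisect:
  x_lo=-3.5158 |R|=2.7878  x_hi=-0.1676 |R|=0.8457
  mid=-1.84170 |R|=0.29246 →hi
  mid=-2.67875 |R|=0.85089 →hi
  mid=-3.09727 |R|=1.58167 →lo
  mid=-2.88801 |R|=1.16623 →lo
  mid=-2.78338 |R|=0.99712 →hi
  mid=-2.83569 |R|=1.07868 →lo
  mid=-2.80954 |R|=1.03717 →lo
  mid=-2.79646 |R|=1.01696 →lo
  mid=-2.78992 |R|=1.00699 →lo
  ...
  [-2.78542,-2.78522] ⇒ x*=-2.7853
So |R|<1 on (-2.7853, 0).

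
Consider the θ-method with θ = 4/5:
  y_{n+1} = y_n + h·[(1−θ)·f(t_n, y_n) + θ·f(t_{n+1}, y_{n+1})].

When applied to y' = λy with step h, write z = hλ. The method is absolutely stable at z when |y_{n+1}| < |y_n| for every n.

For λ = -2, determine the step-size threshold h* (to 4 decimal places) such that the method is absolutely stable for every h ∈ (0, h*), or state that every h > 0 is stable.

On y'=λy, z=hλ:
  y_{n+1} = y_n + z·[1/5·y_n + 4/5·y_{n+1}] ⇒ (1 − 4/5z)y_{n+1} = (1 + 1/5z)y_n
  R(z) = (1 + 1/5z)/(1 − 4/5z).

Find x<0 with |R(x)|<1.
x=-1.51: |R|=0.3161
x=-2: |R|=0.2308
x=-10: |R|=0.1111
x=-100: |R|=0.2346
θ=4/5≥1/2 ⇒ |1+1/5x|<|1−4/5x| ∀x<0 ⇒ unbounded interval.

unbounded; (−∞, 0). Any h>0 works for λ=-2.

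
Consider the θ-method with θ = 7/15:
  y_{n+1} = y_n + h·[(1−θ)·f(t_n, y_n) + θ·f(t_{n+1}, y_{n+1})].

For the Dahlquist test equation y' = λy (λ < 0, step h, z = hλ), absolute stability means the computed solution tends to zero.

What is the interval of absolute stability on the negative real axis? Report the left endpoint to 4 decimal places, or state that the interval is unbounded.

z∈(-30.0000,0).

Set f=λy, z=hλ:
  y_{n+1} = y_n + z·[8/15·y_n + 7/15·y_{n+1}] ⇒ (1 − 7/15z)y_{n+1} = (1 + 8/15z)y_n
  so R(z) = (1 + 8/15z)/(1 − 7/15z).

Find x<0 with |R(x)|<1.
x=-0.8: |R|=0.4175
R=−1: 1+8/15x = −1+7/15x ⇒ -1/15x=2 ⇒ x=2/(-1/15)=-30.0000
Confirm numerically:
  x=-23.437: |R|=0.96335 <1
  x=-20.746: |R|=0.94224 <1
  x=-14.183: |R|=0.86160 <1
  x=-30.120: |R|=1.00053 >1
  x=-30.103: |R|=1.00046 >1
So |R|<1 on (-30.0000, 0).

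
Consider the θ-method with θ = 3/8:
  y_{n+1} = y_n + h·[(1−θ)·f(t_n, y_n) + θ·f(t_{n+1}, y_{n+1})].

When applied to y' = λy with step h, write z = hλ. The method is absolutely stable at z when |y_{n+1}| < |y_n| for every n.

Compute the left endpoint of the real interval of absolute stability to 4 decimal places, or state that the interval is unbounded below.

On y'=λy, z=hλ:
  y_{n+1} = y_n + z·[5/8·y_n + 3/8·y_{n+1}] ⇒ (1 − 3/8z)y_{n+1} = (1 + 5/8z)y_n
  so R(z) = (1 + 5/8z)/(1 − 3/8z).

Find x<0 with |R(x)|<1.
x=-1.43: |R|=0.0692
R=−1: 1+5/8x = −1+3/8x ⇒ -1/4x=2 ⇒ x=2/(-1/4)=-8.0000
Confirm numerically:
  x=-6.633: |R|=0.90200 <1
  x=-5.841: |R|=0.83082 <1
  x=-4.883: |R|=0.72476 <1
  x=-3.791: |R|=0.56548 <1
  x=-8.521: |R|=1.03105 >1
  x=-8.313: |R|=1.01900 >1
  x=-8.080: |R|=1.00496 >1
Stable set (-8.0000, 0).

z* = -8.0000.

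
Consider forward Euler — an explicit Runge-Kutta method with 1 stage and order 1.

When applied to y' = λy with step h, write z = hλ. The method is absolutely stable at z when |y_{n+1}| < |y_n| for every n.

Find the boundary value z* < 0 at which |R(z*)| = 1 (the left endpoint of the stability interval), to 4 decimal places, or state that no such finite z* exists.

Test eqn y'=λy, z=hλ:
  order 1, 1-stage ⇒ R(z)=1+z
  (e.g. R(-1.44)=-0.44000, |R|=0.44000)

Need |R(x)|<1, x<0.
x=-1.44: |R|=0.4400
|R(-2.03)|=1.0300 |R(-0.96)|=0.0400 |R(-0.61)|=0.3900
Bisect:
  x_lo=-2.4545 |R|=1.4545  x_hi=-0.0656 |R|=0.9344
  mid=-1.26002 |R|=0.26002 →hi
  mid=-1.85726 |R|=0.85726 →hi
  mid=-2.15587 |R|=1.15587 →lo
  mid=-2.00656 |R|=1.00656 →lo
  mid=-1.93191 |R|=0.93191 →hi
  mid=-1.96924 |R|=0.96924 →hi
  mid=-1.98790 |R|=0.98790 →hi
  ...
  [-2.00000,-1.99986] ⇒ x*=-2.0000
So |R|<1 on (-2.0000, 0).

z* = -2.0000.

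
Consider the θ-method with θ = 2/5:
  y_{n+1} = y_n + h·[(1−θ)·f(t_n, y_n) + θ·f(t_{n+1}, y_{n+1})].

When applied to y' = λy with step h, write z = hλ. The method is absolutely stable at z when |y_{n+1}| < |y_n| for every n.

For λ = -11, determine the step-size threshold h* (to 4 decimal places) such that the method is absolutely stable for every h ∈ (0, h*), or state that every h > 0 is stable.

Set f=λy, z=hλ:
  y_{n+1} = y_n + z·[3/5·y_n + 2/5·y_{n+1}] ⇒ (1 − 2/5z)y_{n+1} = (1 + 3/5z)y_n
  R(z) = (1 + 3/5z)/(1 − 2/5z).

Need |R(x)|<1, x<0.
x=-1.36: |R|=0.1192
R=−1: 1+3/5x = −1+2/5x ⇒ -1/5x=2 ⇒ x=2/(-1/5)=-10.0000
Confirm numerically:
  x=-7.871: |R|=0.89736 <1
  x=-7.799: |R|=0.89314 <1
  x=-6.493: |R|=0.80502 <1
  x=-4.108: |R|=0.55418 <1
  x=-10.461: |R|=1.01778 >1
  x=-10.207: |R|=1.00815 >1
  x=-10.150: |R|=1.00593 >1
Interval (-10.0000, 0).

(-10.0000,0); λ=-11 ⇒ h* = (10)/11 = 0.9091.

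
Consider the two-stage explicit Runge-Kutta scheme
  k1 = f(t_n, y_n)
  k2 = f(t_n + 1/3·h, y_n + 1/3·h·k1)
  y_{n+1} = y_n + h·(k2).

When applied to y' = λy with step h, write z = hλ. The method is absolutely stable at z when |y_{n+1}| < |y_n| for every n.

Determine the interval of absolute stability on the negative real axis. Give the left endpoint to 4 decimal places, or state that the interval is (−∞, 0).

(-3.0000, 0).

On y'=λy, z=hλ:
  k1=λy_n ⇒ h·k1=z·y_n;  k2=λ(1+1/3z)y_n ⇒ h·k2=z(1+1/3z)y_n
  y_{n+1}/y_n = 1 + z(1+1/3z) = 1 + z + 1/3z²
  R(z) = 1 + z + 1/3z².

Need |R(x)|<1, x<0.
x=-0.4: |R|=0.6533
R=1: x+1/3x²=0 ⇒ x=−3=-3.0000; min R=1−1/(4·1/3)=0.2500>−1
Confirm numerically:
  x=-2.606: |R|=0.65775 <1
  x=-2.470: |R|=0.56363 <1
  x=-2.358: |R|=0.49539 <1
  x=-3.294: |R|=1.32281 >1
  x=-3.060: |R|=1.06120 >1
Interval (-3.0000, 0).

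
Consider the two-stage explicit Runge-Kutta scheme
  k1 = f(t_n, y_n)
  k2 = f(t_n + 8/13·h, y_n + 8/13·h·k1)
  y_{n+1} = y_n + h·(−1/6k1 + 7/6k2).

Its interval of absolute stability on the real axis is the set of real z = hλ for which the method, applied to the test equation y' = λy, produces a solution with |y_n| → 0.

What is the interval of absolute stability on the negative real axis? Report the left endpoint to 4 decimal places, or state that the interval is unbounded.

Test eqn y'=λy, z=hλ:
  k1=λy_n ⇒ h·k1=z·y_n;  k2=λ(1+8/13z)y_n ⇒ h·k2=z(1+8/13z)y_n
  y_{n+1}/y_n = 1 − 1/6z + 7/6z(1+8/13z) = 1 + z + 28/39z²
  R(z) = 1 + z + 28/39z².

Need |R(x)|<1, x<0.
x=-1.54: |R|=1.1627
R=1: x+28/39x²=0 ⇒ x=−39/28=-1.3929; min R=1−1/(4·28/39)=0.6518>−1
Confirm numerically:
  x=-1.185: |R|=0.82316 <1
  x=-1.165: |R|=0.80942 <1
  x=-1.101: |R|=0.76930 <1
  x=-0.649: |R|=0.65340 <1
  x=-1.879: |R|=1.65582 >1
  x=-1.852: |R|=1.61050 >1
  x=-1.655: |R|=1.31148 >1
Stable set (-1.3929, 0).

z∈(-1.3929,0).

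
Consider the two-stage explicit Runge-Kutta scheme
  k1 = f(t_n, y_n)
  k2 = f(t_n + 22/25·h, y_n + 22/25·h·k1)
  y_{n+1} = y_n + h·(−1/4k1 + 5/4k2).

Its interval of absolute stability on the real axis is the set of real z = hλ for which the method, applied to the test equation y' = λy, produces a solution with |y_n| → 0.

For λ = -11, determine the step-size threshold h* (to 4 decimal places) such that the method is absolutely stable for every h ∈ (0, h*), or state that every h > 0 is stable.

(-0.9091,0); λ=-11 ⇒ h* = (10/11)/11 = 0.0826.

Set f=λy, z=hλ:
  k1=λy_n ⇒ h·k1=z·y_n;  k2=λ(1+22/25z)y_n ⇒ h·k2=z(1+22/25z)y_n
  y_{n+1}/y_n = 1 − 1/4z + 5/4z(1+22/25z) = 1 + z + 11/10z²
  so R(z) = 1 + z + 11/10z².

Boundary: |R(x)|=1, x<0.
x=-1.69: |R|=2.4517
R=1: x+11/10x²=0 ⇒ x=−10/11=-0.9091; min R=1−1/(4·11/10)=0.7727>−1
Confirm numerically:
  x=-0.821: |R|=0.92045 <1
  x=-0.565: |R|=0.78615 <1
  x=-0.523: |R|=0.77788 <1
  x=-0.468: |R|=0.77293 <1
  x=-1.035: |R|=1.14335 >1
  x=-0.977: |R|=1.07298 >1
  x=-0.961: |R|=1.05487 >1
Interval (-0.9091, 0).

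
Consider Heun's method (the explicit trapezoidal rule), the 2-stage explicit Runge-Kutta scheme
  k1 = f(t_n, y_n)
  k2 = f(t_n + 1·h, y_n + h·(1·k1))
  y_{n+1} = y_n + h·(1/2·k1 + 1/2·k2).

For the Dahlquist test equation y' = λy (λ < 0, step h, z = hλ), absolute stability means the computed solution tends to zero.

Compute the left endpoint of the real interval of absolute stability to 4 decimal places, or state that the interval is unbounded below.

z* = -2.0000.

With y'=λy (z=hλ):
  order 2, 2-stage ⇒ R(z)=1+z+z^2/2
  (e.g. R(-1.05)=0.50125, |R|=0.50125)

Boundary: |R(x)|=1, x<0.
x=-1.05: |R|=0.5012
|R(-1.8)|=0.8200 |R(-1.51)|=0.6300 |R(-0.56)|=0.5968
Bisect:
  x_lo=-2.6983 |R|=1.9421  x_hi=-0.3723 |R|=0.6970
  mid=-1.53527 |R|=0.64326 →hi
  mid=-2.11677 |R|=1.12359 →lo
  mid=-1.82602 |R|=0.84116 →hi
  mid=-1.97140 |R|=0.97181 →hi
  mid=-2.04408 |R|=1.04506 →lo
  mid=-2.00774 |R|=1.00777 →lo
  mid=-1.98957 |R|=0.98962 →hi
  mid=-1.99865 |R|=0.99866 →hi
  mid=-2.00320 |R|=1.00320 →lo
  ...
  [-2.00007,-1.99993] ⇒ x*=-2.0000
Stable set (-2.0000, 0).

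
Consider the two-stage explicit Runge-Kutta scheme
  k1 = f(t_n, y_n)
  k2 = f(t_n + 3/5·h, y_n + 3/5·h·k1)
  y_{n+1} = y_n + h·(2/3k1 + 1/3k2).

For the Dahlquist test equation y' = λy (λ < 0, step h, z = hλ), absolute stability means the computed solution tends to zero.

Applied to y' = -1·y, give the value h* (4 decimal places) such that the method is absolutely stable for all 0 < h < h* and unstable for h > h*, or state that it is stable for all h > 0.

Test eqn y'=λy, z=hλ:
  k1=λy_n ⇒ h·k1=z·y_n;  k2=λ(1+3/5z)y_n ⇒ h·k2=z(1+3/5z)y_n
  y_{n+1}/y_n = 1 + 2/3z + 1/3z(1+3/5z) = 1 + z + 1/5z²
  Hence R(z) = 1 + z + 1/5z².

Boundary: |R(x)|=1, x<0.
x=-1.45: |R|=0.0295
R=1: x+1/5x²=0 ⇒ x=−5=-5.0000; min R=1−1/(4·1/5)=-0.2500>−1
Confirm numerically:
  x=-3.225: |R|=0.14487 <1
  x=-3.107: |R|=0.17631 <1
  x=-2.047: |R|=0.20896 <1
  x=-5.576: |R|=1.64236 >1
  x=-5.442: |R|=1.48107 >1
  x=-5.372: |R|=1.39968 >1
Interval (-5.0000, 0).

(-5.0000,0); λ=-1 ⇒ h* = (5)/1 = 5.0000.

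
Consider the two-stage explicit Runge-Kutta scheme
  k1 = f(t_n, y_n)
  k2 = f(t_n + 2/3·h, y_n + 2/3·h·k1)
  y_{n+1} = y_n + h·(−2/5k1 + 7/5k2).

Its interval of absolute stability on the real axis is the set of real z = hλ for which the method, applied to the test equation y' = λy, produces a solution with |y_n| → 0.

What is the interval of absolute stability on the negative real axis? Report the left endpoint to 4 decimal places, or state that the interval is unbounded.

Test eqn y'=λy, z=hλ:
  k1=λy_n ⇒ h·k1=z·y_n;  k2=λ(1+2/3z)y_n ⇒ h·k2=z(1+2/3z)y_n
  y_{n+1}/y_n = 1 − 2/5z + 7/5z(1+2/3z) = 1 + z + 14/15z²
  so R(z) = 1 + z + 14/15z².

Find x<0 with |R(x)|<1.
x=-1.59: |R|=1.7696
R=1: x+14/15x²=0 ⇒ x=−15/14=-1.0714; min R=1−1/(4·14/15)=0.7321>−1
Confirm numerically:
  x=-0.842: |R|=0.81970 <1
  x=-0.820: |R|=0.80757 <1
  x=-0.616: |R|=0.73816 <1
  x=-0.471: |R|=0.73605 <1
  x=-1.359: |R|=1.36476 >1
  x=-1.332: |R|=1.32394 >1
  x=-1.202: |R|=1.14648 >1
So |R|<1 on (-1.0714, 0).

(-1.0714, 0).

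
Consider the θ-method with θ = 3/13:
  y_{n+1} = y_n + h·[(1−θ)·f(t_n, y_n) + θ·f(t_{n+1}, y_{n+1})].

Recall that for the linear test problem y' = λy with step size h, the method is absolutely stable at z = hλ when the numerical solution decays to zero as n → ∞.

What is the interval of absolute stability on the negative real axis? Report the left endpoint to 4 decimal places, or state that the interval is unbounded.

On y'=λy, z=hλ:
  y_{n+1} = y_n + z·[10/13·y_n + 3/13·y_{n+1}] ⇒ (1 − 3/13z)y_{n+1} = (1 + 10/13z)y_n
  Hence R(z) = (1 + 10/13z)/(1 − 3/13z).

Need |R(x)|<1, x<0.
x=-0.88: |R|=0.2685
R=−1: 1+10/13x = −1+3/13x ⇒ -7/13x=2 ⇒ x=2/(-7/13)=-3.7143
Confirm numerically:
  x=-3.605: |R|=0.96788 <1
  x=-2.888: |R|=0.73301 <1
  x=-2.842: |R|=0.71634 <1
  x=-4.279: |R|=1.15300 >1
  x=-3.876: |R|=1.04596 >1
Interval (-3.7143, 0).

z∈(-3.7143,0).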